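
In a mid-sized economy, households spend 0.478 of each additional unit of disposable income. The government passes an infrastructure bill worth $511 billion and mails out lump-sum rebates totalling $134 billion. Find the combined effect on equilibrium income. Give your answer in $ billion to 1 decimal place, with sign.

Expenditure multiplier = 1/(1 − MPC) = 1/(1 − 0.478) = 1/0.522 ≈ 1.916.
ΔG contributes k·ΔG = (+$511 billion) / 0.522 ≈ +$978.9 billion.
ΔT of −$134 billion changes first-round spending by −c·ΔT = +$64.052 billion, contributing k·(−c·ΔT) = (+$64.052 billion) / 0.522 ≈ +$122.7 billion.
Net ΔY = k(ΔG − c·ΔT) = (+$575.052 billion) / 0.522 ≈ +$1,101.6 billion.

+$1,101.6 billion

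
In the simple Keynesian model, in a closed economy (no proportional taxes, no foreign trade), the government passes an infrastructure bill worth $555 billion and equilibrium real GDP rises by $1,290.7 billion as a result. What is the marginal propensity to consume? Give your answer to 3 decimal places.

0.570

Implied spending multiplier k = ΔY/ΔG = 1,290.7/555 ≈ 2.3256.
Since k = 1/(1 − MPC), MPC = 1 − 1/k = 1 − ΔG/ΔY = 1 − 555/1,290.7 ≈ 0.570.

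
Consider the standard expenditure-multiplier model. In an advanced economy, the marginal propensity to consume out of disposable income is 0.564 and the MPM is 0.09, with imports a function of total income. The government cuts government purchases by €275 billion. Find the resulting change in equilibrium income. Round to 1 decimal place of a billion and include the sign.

−€522.8 billion

Government-spending multiplier = 1/(1 − c + m) = 1/(1 − 0.564 + 0.09) = 1/0.526 ≈ 1.901.
ΔY = k × ΔG = (−€275 billion) / 0.526 ≈ −€522.8 billion.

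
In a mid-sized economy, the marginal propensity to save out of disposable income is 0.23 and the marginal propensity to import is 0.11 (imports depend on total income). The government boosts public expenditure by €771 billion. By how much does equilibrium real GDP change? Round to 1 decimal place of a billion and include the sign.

MPC = 1 − MPS = 1 − 0.23 = 0.77.
Spending multiplier = 1/(1 − c + m) = 1/(1 − 0.77 + 0.11) = 1/0.34 ≈ 2.941.
ΔY = k × ΔG = (+€771 billion) / 0.34 ≈ +€2,267.6 billion.

+€2,267.6 billion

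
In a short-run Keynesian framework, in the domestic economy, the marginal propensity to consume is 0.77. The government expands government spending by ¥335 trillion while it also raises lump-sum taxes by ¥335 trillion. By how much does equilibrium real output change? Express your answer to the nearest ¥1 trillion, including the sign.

Expenditure multiplier = 1/(1 − MPC) = 1/(1 − 0.77) = 1/0.23 ≈ 4.348.
ΔG contributes k·ΔG = (+¥335 trillion) / 0.23 ≈ +¥1,456.5 trillion.
ΔT of +¥335 trillion changes first-round spending by −c·ΔT = −¥257.95 trillion, contributing k·(−c·ΔT) = (−¥257.95 trillion) / 0.23 ≈ −¥1,121.5 trillion.
With ΔG = ΔT and no other leakages, the balanced-budget multiplier is 1, so ΔY = ΔG = +¥335 trillion.

+¥335 trillion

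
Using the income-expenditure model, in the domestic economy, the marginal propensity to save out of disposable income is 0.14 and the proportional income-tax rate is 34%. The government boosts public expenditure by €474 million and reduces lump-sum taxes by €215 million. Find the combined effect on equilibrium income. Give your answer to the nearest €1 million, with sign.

MPC = 1 − MPS = 1 − 0.14 = 0.86.
Expenditure multiplier = 1/(1 − c(1−t)) = 1/(1 − 0.86×0.66) = 1/0.4324 ≈ 2.313.
ΔG contributes k·ΔG = (+€474 million) / 0.4324 ≈ +€1,096.2 million.
ΔT of −€215 million changes first-round spending by −c·ΔT = +€184.9 million, contributing k·(−c·ΔT) = (+€184.9 million) / 0.4324 ≈ +€427.6 million.
Net ΔY = k(ΔG − c·ΔT) = (+€658.9 million) / 0.4324 ≈ +€1,524 million.

+€1,524 million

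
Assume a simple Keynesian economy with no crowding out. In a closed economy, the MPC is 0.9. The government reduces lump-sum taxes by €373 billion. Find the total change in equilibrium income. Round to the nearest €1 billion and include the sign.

+€3,357 billion

A lump-sum tax change of −€373 billion shifts disposable income by +€373 billion; first-round consumption changes by −c × ΔT = −0.9 × (−€373 billion) = +€335.7 billion.
Expenditure multiplier = 1/(1 − MPC) = 1/(1 − 0.9) = 1/0.1 = 10.
The tax multiplier is −c × k = −9, so ΔY = k × (−c·ΔT) = (+€335.7 billion) / 0.1 = +€3,357 billion.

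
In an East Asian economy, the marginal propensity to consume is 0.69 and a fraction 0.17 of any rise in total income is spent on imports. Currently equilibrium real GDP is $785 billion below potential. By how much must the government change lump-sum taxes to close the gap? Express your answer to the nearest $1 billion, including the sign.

−$546 billion

Spending multiplier = 1/(1 − c + m) = 1/(1 − 0.69 + 0.17) = 1/0.48 ≈ 2.083.
Tax multiplier = −c·k = −0.69/0.48 ≈ −1.438. Need ΔY = +$785 billion, so ΔT = ΔY/(−c·k) = −(+$785 billion) × 0.48 / 0.69 ≈ −$546 billion.
The government should cut lump-sum taxes by $546 billion.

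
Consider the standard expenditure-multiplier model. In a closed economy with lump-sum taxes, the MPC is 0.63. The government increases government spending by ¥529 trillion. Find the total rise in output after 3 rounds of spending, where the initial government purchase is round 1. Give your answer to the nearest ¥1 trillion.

Round 1 adds ΔG = ¥529 trillion; each later round is MPC = 0.63 times the previous.
After 3 rounds: 529 + 333.27 + 209.9601 = ΔG·(1 − c^3)/(1 − c) = 529 × (1 − 0.250047)/0.37 ≈ ¥1,072 trillion.

¥1,072 trillion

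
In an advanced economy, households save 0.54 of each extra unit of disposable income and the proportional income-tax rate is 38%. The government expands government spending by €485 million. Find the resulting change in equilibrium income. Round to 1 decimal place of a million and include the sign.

MPC = 1 − MPS = 1 − 0.54 = 0.46.
Expenditure multiplier = 1/(1 − c(1−t)) = 1/(1 − 0.46×0.62) = 1/0.7148 ≈ 1.399.
ΔY = k × ΔG = (+€485 million) / 0.7148 ≈ +€678.5 million.

+€678.5 million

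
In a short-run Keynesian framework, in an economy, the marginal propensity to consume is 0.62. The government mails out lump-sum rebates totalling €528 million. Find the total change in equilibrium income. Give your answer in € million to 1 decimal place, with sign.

+€861.5 million

A lump-sum tax change of −€528 million shifts disposable income by +€528 million; first-round consumption changes by −c × ΔT = −0.62 × (−€528 million) = +€327.36 million.
Expenditure multiplier = 1/(1 − MPC) = 1/(1 − 0.62) = 1/0.38 ≈ 2.632.
The tax multiplier is −c × k ≈ −1.632, so ΔY = k × (−c·ΔT) = (+€327.36 million) / 0.38 ≈ +€861.5 million.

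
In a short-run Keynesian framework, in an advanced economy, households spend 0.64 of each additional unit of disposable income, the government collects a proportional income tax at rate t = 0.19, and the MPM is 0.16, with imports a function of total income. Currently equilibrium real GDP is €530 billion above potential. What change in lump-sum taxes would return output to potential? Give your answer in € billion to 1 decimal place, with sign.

+€531.3 billion

Spending multiplier = 1/(1 − c(1−t) + m) = 1/(1 − 0.64×0.81 + 0.16) = 1/0.6416 ≈ 1.559.
Tax multiplier = −c·k = −0.64/0.6416 ≈ −0.998. Need ΔY = −€530 billion, so ΔT = ΔY/(−c·k) = −(−€530 billion) × 0.6416 / 0.64 ≈ +€531.3 billion.
The government should raise lump-sum taxes by €531.3 billion.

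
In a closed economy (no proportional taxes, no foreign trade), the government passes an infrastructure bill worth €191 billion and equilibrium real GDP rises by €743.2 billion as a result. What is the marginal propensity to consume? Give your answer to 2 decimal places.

0.74

Implied spending multiplier k = ΔY/ΔG = 743.2/191 ≈ 3.8911.
Since k = 1/(1 − MPC), MPC = 1 − 1/k = 1 − ΔG/ΔY = 1 − 191/743.2 ≈ 0.74.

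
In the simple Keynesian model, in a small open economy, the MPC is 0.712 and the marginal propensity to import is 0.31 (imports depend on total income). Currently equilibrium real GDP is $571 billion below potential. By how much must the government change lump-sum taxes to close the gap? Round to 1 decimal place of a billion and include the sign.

−$479.6 billion

Spending multiplier = 1/(1 − c + m) = 1/(1 − 0.712 + 0.31) = 1/0.598 ≈ 1.672.
Tax multiplier = −c·k = −0.712/0.598 ≈ −1.191. Need ΔY = +$571 billion, so ΔT = ΔY/(−c·k) = −(+$571 billion) × 0.598 / 0.712 ≈ −$479.6 billion.
The government should cut lump-sum taxes by $479.6 billion.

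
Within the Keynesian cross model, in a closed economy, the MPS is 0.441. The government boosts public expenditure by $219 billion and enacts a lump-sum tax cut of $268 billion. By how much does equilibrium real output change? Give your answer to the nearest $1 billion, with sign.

+$836 billion

MPC = 1 − MPS = 1 − 0.441 = 0.559.
Expenditure multiplier = 1/(1 − MPC) = 1/(1 − 0.559) = 1/0.441 ≈ 2.268.
ΔG contributes k·ΔG = (+$219 billion) / 0.441 ≈ +$496.6 billion.
ΔT of −$268 billion changes first-round spending by −c·ΔT = +$149.812 billion, contributing k·(−c·ΔT) = (+$149.812 billion) / 0.441 ≈ +$339.7 billion.
Net ΔY = k(ΔG − c·ΔT) = (+$368.812 billion) / 0.441 ≈ +$836 billion.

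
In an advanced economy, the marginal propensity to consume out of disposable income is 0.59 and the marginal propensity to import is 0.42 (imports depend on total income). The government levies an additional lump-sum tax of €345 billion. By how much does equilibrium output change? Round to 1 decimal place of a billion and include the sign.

A lump-sum tax change of +€345 billion shifts disposable income by −€345 billion; first-round consumption changes by −c × ΔT = −0.59 × (+€345 billion) = −€203.55 billion.
Expenditure multiplier = 1/(1 − c + m) = 1/(1 − 0.59 + 0.42) = 1/0.83 ≈ 1.205.
The tax multiplier is −c × k ≈ −0.711, so ΔY = k × (−c·ΔT) = (−€203.55 billion) / 0.83 ≈ −€245.2 billion.

−€245.2 billion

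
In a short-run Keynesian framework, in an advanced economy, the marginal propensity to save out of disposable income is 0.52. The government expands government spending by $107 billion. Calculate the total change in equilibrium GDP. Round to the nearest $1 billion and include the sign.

MPC = 1 − MPS = 1 − 0.52 = 0.48.
Spending multiplier = 1/(1 − MPC) = 1/(1 − 0.48) = 1/0.52 ≈ 1.923.
ΔY = k × ΔG = (+$107 billion) / 0.52 ≈ +$206 billion.

+$206 billion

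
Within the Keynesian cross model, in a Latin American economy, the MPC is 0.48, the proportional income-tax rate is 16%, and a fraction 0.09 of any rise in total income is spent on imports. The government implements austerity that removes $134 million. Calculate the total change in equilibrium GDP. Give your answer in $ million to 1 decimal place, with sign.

−$195.1 million

Government-spending multiplier = 1/(1 − c(1−t) + m) = 1/(1 − 0.48×0.84 + 0.09) = 1/0.6868 ≈ 1.456.
ΔY = k × ΔG = (−$134 million) / 0.6868 ≈ −$195.1 million.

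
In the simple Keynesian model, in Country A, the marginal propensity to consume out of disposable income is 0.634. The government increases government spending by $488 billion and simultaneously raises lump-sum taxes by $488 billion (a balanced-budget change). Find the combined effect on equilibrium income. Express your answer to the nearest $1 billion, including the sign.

Expenditure multiplier = 1/(1 − MPC) = 1/(1 − 0.634) = 1/0.366 ≈ 2.732.
ΔG contributes k·ΔG = (+$488 billion) / 0.366 ≈ +$1,333.3 billion.
ΔT of +$488 billion changes first-round spending by −c·ΔT = −$309.392 billion, contributing k·(−c·ΔT) = (−$309.392 billion) / 0.366 ≈ −$845.3 billion.
With ΔG = ΔT and no other leakages, the balanced-budget multiplier is 1, so ΔY = ΔG = +$488 billion.

+$488 billion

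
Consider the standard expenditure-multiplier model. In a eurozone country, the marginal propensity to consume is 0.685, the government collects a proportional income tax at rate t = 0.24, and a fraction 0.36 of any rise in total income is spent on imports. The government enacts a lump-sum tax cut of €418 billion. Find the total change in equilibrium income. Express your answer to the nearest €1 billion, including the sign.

+€341 billion

A lump-sum tax change of −€418 billion shifts disposable income by +€418 billion; first-round consumption changes by −c × ΔT = −0.685 × (−€418 billion) = +€286.33 billion.
Expenditure multiplier = 1/(1 − c(1−t) + m) = 1/(1 − 0.685×0.76 + 0.36) = 1/0.8394 ≈ 1.191.
The tax multiplier is −c × k ≈ −0.816, so ΔY = k × (−c·ΔT) = (+€286.33 billion) / 0.8394 ≈ +€341 billion.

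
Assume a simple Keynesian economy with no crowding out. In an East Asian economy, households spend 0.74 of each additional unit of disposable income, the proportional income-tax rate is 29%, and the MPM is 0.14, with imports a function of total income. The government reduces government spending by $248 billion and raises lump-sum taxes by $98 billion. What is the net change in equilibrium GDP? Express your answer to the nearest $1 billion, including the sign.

−$522 billion

Expenditure multiplier = 1/(1 − c(1−t) + m) = 1/(1 − 0.74×0.71 + 0.14) = 1/0.6146 ≈ 1.627.
ΔG contributes k·ΔG = (−$248 billion) / 0.6146 ≈ −$403.5 billion.
ΔT of +$98 billion changes first-round spending by −c·ΔT = −$72.52 billion, contributing k·(−c·ΔT) = (−$72.52 billion) / 0.6146 ≈ −$118 billion.
Net ΔY = k(ΔG − c·ΔT) = (−$320.52 billion) / 0.6146 ≈ −$522 billion.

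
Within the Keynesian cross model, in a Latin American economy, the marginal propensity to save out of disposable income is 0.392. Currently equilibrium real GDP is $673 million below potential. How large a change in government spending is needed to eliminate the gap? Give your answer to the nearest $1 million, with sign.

+$264 million

MPC = 1 − MPS = 1 − 0.392 = 0.608.
Spending multiplier = 1/(1 − MPC) = 1/(1 − 0.608) = 1/0.392 ≈ 2.551.
Need ΔY = +$673 million, so ΔG = ΔY/k = (+$673 million) × 0.392 ≈ +$264 million.
The government should increase government spending by $264 million.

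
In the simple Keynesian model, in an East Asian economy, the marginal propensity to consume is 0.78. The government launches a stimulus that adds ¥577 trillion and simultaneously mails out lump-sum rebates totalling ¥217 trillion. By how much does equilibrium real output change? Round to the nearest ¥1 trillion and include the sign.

Expenditure multiplier = 1/(1 − MPC) = 1/(1 − 0.78) = 1/0.22 ≈ 4.545.
ΔG contributes k·ΔG = (+¥577 trillion) / 0.22 ≈ +¥2,622.7 trillion.
ΔT of −¥217 trillion changes first-round spending by −c·ΔT = +¥169.26 trillion, contributing k·(−c·ΔT) = (+¥169.26 trillion) / 0.22 ≈ +¥769.4 trillion.
Net ΔY = k(ΔG − c·ΔT) = (+¥746.26 trillion) / 0.22 ≈ +¥3,392 trillion.

+¥3,392 trillion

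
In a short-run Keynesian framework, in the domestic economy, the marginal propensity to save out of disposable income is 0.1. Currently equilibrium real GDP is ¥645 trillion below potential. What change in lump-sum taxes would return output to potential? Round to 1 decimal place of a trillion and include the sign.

MPC = 1 − MPS = 1 − 0.1 = 0.9.
Spending multiplier = 1/(1 − MPC) = 1/(1 − 0.9) = 1/0.1 = 10.
Tax multiplier = −c·k = −0.9/0.1 = −9. Need ΔY = +¥645 trillion, so ΔT = ΔY/(−c·k) = −(+¥645 trillion) × 0.1 / 0.9 ≈ −¥71.7 trillion.
The government should cut lump-sum taxes by ¥71.7 trillion.

−¥71.7 trillion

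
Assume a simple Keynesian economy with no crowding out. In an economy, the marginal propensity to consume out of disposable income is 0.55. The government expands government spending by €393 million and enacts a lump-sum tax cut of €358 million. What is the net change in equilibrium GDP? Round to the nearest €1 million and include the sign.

Expenditure multiplier = 1/(1 − MPC) = 1/(1 − 0.55) = 1/0.45 ≈ 2.222.
ΔG contributes k·ΔG = (+€393 million) / 0.45 ≈ +€873.3 million.
ΔT of −€358 million changes first-round spending by −c·ΔT = +€196.9 million, contributing k·(−c·ΔT) = (+€196.9 million) / 0.45 ≈ +€437.6 million.
Net ΔY = k(ΔG − c·ΔT) = (+€589.9 million) / 0.45 ≈ +€1,311 million.

+€1,311 million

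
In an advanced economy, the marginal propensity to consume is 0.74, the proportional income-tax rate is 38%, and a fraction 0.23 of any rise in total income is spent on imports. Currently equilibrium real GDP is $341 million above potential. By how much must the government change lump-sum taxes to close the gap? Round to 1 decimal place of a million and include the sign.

Spending multiplier = 1/(1 − c(1−t) + m) = 1/(1 − 0.74×0.62 + 0.23) = 1/0.7712 ≈ 1.297.
Tax multiplier = −c·k = −0.74/0.7712 ≈ −0.96. Need ΔY = −$341 million, so ΔT = ΔY/(−c·k) = −(−$341 million) × 0.7712 / 0.74 ≈ +$355.4 million.
The government should raise lump-sum taxes by $355.4 million.

+$355.4 million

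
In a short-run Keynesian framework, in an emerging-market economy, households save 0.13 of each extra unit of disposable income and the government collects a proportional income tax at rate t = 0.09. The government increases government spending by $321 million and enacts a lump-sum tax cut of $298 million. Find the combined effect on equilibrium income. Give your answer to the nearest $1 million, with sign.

MPC = 1 − MPS = 1 − 0.13 = 0.87.
Expenditure multiplier = 1/(1 − c(1−t)) = 1/(1 − 0.87×0.91) = 1/0.2083 ≈ 4.801.
ΔG contributes k·ΔG = (+$321 million) / 0.2083 ≈ +$1,541 million.
ΔT of −$298 million changes first-round spending by −c·ΔT = +$259.26 million, contributing k·(−c·ΔT) = (+$259.26 million) / 0.2083 ≈ +$1,244.6 million.
Net ΔY = k(ΔG − c·ΔT) = (+$580.26 million) / 0.2083 ≈ +$2,786 million.

+$2,786 million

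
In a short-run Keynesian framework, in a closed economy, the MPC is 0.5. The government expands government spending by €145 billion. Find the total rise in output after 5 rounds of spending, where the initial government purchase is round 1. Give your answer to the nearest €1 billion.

€281 billion

Round 1 adds ΔG = €145 billion; each later round is MPC = 0.5 times the previous.
After 5 rounds: 145 + 72.5 + 36.25 + 18.125 + 9.0625 = ΔG·(1 − c^5)/(1 − c) = 145 × (1 − 0.03125)/0.5 ≈ €281 billion.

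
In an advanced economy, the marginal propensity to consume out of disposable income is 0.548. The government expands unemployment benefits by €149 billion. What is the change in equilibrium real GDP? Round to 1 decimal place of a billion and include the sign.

+€180.6 billion

The transfer change shifts disposable income by +€149 billion, so first-round consumption changes by c·ΔTR = 0.548 × (+€149 billion) = +€81.652 billion.
Expenditure multiplier = 1/(1 − MPC) = 1/(1 − 0.548) = 1/0.452 ≈ 2.212.
The transfer multiplier is c × k ≈ 1.212, so ΔY = k × (c·ΔTR) = (+€81.652 billion) / 0.452 ≈ +€180.6 billion.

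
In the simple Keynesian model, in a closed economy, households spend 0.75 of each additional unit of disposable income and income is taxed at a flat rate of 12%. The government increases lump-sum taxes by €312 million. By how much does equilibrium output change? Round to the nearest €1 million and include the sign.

A lump-sum tax change of +€312 million shifts disposable income by −€312 million; first-round consumption changes by −c × ΔT = −0.75 × (+€312 million) = −€234 million.
Expenditure multiplier = 1/(1 − c(1−t)) = 1/(1 − 0.75×0.88) = 1/0.34 ≈ 2.941.
The tax multiplier is −c × k ≈ −2.206, so ΔY = k × (−c·ΔT) = (−€234 million) / 0.34 ≈ −€688 million.

−€688 million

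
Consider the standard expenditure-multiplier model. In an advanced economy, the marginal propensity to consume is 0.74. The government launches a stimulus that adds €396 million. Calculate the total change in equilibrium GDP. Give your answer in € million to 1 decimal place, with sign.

+€1,523.1 million

Expenditure multiplier = 1/(1 − MPC) = 1/(1 − 0.74) = 1/0.26 ≈ 3.846.
ΔY = k × ΔG = (+€396 million) / 0.26 ≈ +€1,523.1 million.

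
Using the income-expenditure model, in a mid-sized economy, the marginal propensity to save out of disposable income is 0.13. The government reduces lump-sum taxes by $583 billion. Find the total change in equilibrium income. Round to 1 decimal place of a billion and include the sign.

+$3,901.6 billion

MPC = 1 − MPS = 1 − 0.13 = 0.87.
A lump-sum tax change of −$583 billion shifts disposable income by +$583 billion; first-round consumption changes by −c × ΔT = −0.87 × (−$583 billion) = +$507.21 billion.
Expenditure multiplier = 1/(1 − MPC) = 1/(1 − 0.87) = 1/0.13 ≈ 7.692.
The tax multiplier is −c × k ≈ −6.692, so ΔY = k × (−c·ΔT) = (+$507.21 billion) / 0.13 ≈ +$3,901.6 billion.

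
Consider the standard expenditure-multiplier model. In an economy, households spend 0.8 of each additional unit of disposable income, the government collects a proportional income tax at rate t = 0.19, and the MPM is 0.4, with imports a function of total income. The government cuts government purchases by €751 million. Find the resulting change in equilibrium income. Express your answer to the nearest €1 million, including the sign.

Government-spending multiplier = 1/(1 − c(1−t) + m) = 1/(1 − 0.8×0.81 + 0.4) = 1/0.752 ≈ 1.33.
ΔY = k × ΔG = (−€751 million) / 0.752 ≈ −€999 million.

−€999 million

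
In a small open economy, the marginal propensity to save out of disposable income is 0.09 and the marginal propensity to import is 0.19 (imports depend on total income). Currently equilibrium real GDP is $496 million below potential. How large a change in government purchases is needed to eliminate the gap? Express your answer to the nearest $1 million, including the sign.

MPC = 1 − MPS = 1 − 0.09 = 0.91.
Spending multiplier = 1/(1 − c + m) = 1/(1 − 0.91 + 0.19) = 1/0.28 ≈ 3.571.
Need ΔY = +$496 million, so ΔG = ΔY/k = (+$496 million) × 0.28 ≈ +$139 million.
The government should increase government purchases by $139 million.

+$139 million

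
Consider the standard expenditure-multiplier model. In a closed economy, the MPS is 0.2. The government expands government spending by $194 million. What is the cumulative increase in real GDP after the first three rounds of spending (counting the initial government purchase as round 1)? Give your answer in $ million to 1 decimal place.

MPC = 1 − MPS = 1 − 0.2 = 0.8.
Round 1 adds ΔG = $194 million; each later round is MPC = 0.8 times the previous.
After 3 rounds: 194 + 155.2 + 124.16 = ΔG·(1 − c^3)/(1 − c) = 194 × (1 − 0.512)/0.2 ≈ $473.4 million.

$473.4 million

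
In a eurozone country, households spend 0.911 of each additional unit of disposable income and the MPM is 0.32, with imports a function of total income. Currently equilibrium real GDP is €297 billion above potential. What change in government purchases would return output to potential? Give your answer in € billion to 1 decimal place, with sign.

Spending multiplier = 1/(1 − c + m) = 1/(1 − 0.911 + 0.32) = 1/0.409 ≈ 2.445.
Need ΔY = −€297 billion, so ΔG = ΔY/k = (−€297 billion) × 0.409 ≈ −€121.5 billion.
The government should cut government purchases by €121.5 billion.

−€121.5 billion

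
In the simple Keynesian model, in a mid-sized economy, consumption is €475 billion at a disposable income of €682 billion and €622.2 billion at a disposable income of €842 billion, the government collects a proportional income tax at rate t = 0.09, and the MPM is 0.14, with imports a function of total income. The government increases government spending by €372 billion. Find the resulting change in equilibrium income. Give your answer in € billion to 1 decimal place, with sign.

MPC = ΔC/ΔYd = (622.2 − 475)/(842 − 682) = 147.2/160 = 0.92.
Expenditure multiplier = 1/(1 − c(1−t) + m) = 1/(1 − 0.92×0.91 + 0.14) = 1/0.3028 ≈ 3.303.
ΔY = k × ΔG = (+€372 billion) / 0.3028 ≈ +€1,228.5 billion.

+€1,228.5 billion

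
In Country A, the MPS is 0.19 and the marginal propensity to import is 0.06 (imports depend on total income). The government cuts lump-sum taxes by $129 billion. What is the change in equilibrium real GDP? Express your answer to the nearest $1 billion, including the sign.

MPC = 1 − MPS = 1 − 0.19 = 0.81.
A lump-sum tax change of −$129 billion shifts disposable income by +$129 billion; first-round consumption changes by −c × ΔT = −0.81 × (−$129 billion) = +$104.49 billion.
Expenditure multiplier = 1/(1 − c + m) = 1/(1 − 0.81 + 0.06) = 1/0.25 = 4.
The tax multiplier is −c × k = −3.24, so ΔY = k × (−c·ΔT) = (+$104.49 billion) / 0.25 ≈ +$418 billion.

+$418 billion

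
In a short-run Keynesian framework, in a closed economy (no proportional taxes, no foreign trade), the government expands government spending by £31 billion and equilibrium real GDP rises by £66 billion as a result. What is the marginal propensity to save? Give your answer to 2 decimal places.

Implied spending multiplier k = ΔY/ΔG = 66/31 ≈ 2.129.
Since k = 1/(1 − MPC), MPC = 1 − 1/k = 1 − ΔG/ΔY = 1 − 31/66 ≈ 0.53.
MPS = 1 − MPC = 0.47.

0.47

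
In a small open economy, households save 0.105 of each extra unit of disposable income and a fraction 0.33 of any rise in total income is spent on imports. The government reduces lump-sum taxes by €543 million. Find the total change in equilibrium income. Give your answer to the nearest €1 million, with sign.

MPC = 1 − MPS = 1 − 0.105 = 0.895.
A lump-sum tax change of −€543 million shifts disposable income by +€543 million; first-round consumption changes by −c × ΔT = −0.895 × (−€543 million) = +€485.985 million.
Expenditure multiplier = 1/(1 − c + m) = 1/(1 − 0.895 + 0.33) = 1/0.435 ≈ 2.299.
The tax multiplier is −c × k ≈ −2.057, so ΔY = k × (−c·ΔT) = (+€485.985 million) / 0.435 ≈ +€1,117 million.

+€1,117 million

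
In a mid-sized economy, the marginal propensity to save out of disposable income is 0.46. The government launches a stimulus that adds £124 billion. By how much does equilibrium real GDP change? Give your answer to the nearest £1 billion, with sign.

+£270 billion

MPC = 1 − MPS = 1 − 0.46 = 0.54.
Government-spending multiplier = 1/(1 − MPC) = 1/(1 − 0.54) = 1/0.46 ≈ 2.174.
ΔY = k × ΔG = (+£124 billion) / 0.46 ≈ +£270 billion.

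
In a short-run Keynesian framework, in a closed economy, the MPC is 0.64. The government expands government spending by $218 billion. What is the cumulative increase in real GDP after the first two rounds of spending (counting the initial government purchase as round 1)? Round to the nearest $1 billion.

$358 billion

Round 1 adds ΔG = $218 billion; each later round is MPC = 0.64 times the previous.
After 2 rounds: 218 + 139.52 = ΔG·(1 − c^2)/(1 − c) = 218 × (1 − 0.4096)/0.36 ≈ $358 billion.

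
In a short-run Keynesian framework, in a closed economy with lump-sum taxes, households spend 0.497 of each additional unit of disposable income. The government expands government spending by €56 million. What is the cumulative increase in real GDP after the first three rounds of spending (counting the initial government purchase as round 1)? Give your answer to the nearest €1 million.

€98 million

Round 1 adds ΔG = €56 million; each later round is MPC = 0.497 times the previous.
After 3 rounds: 56 + 27.832 + 13.832504 = ΔG·(1 − c^3)/(1 − c) = 56 × (1 − 0.122763473)/0.503 ≈ €98 million.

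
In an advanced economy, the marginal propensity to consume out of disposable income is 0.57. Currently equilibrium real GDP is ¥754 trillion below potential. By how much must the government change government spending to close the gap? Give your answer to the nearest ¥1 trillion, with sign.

+¥324 trillion

Spending multiplier = 1/(1 − MPC) = 1/(1 − 0.57) = 1/0.43 ≈ 2.326.
Need ΔY = +¥754 trillion, so ΔG = ΔY/k = (+¥754 trillion) × 0.43 ≈ +¥324 trillion.
The government should increase government spending by ¥324 trillion.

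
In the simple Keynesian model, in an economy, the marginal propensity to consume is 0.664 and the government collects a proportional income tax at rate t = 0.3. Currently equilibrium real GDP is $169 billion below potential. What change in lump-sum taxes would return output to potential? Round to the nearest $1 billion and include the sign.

−$136 billion

Spending multiplier = 1/(1 − c(1−t)) = 1/(1 − 0.664×0.7) = 1/0.5352 ≈ 1.868.
Tax multiplier = −c·k = −0.664/0.5352 ≈ −1.241. Need ΔY = +$169 billion, so ΔT = ΔY/(−c·k) = −(+$169 billion) × 0.5352 / 0.664 ≈ −$136 billion.
The government should cut lump-sum taxes by $136 billion.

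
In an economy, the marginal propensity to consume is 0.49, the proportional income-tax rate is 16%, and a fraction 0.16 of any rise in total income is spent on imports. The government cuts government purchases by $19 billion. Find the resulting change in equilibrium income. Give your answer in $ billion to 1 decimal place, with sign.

−$25.4 billion

Government-spending multiplier = 1/(1 − c(1−t) + m) = 1/(1 − 0.49×0.84 + 0.16) = 1/0.7484 ≈ 1.336.
ΔY = k × ΔG = (−$19 billion) / 0.7484 ≈ −$25.4 billion.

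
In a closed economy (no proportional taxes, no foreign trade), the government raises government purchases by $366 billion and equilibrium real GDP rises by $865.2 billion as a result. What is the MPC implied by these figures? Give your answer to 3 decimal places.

Implied spending multiplier k = ΔY/ΔG = 865.2/366 ≈ 2.3639.
Since k = 1/(1 − MPC), MPC = 1 − 1/k = 1 − ΔG/ΔY = 1 − 366/865.2 ≈ 0.577.

0.577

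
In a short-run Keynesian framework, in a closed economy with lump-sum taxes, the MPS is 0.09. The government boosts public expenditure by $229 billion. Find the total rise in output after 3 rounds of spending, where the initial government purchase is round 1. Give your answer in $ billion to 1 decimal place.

MPC = 1 − MPS = 1 − 0.09 = 0.91.
Round 1 adds ΔG = $229 billion; each later round is MPC = 0.91 times the previous.
After 3 rounds: 229 + 208.39 + 189.6349 = ΔG·(1 − c^3)/(1 − c) = 229 × (1 − 0.753571)/0.09 ≈ $627 billion.

$627.0 billion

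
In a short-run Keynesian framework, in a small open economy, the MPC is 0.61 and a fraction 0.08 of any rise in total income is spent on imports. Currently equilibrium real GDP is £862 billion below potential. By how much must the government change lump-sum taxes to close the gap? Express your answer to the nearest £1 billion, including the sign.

−£664 billion

Spending multiplier = 1/(1 − c + m) = 1/(1 − 0.61 + 0.08) = 1/0.47 ≈ 2.128.
Tax multiplier = −c·k = −0.61/0.47 ≈ −1.298. Need ΔY = +£862 billion, so ΔT = ΔY/(−c·k) = −(+£862 billion) × 0.47 / 0.61 ≈ −£664 billion.
The government should cut lump-sum taxes by £664 billion.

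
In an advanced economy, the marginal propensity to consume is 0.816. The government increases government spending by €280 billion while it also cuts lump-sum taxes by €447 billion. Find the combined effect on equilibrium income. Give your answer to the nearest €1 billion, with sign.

+€3,504 billion

Expenditure multiplier = 1/(1 − MPC) = 1/(1 − 0.816) = 1/0.184 ≈ 5.435.
ΔG contributes k·ΔG = (+€280 billion) / 0.184 ≈ +€1,521.7 billion.
ΔT of −€447 billion changes first-round spending by −c·ΔT = +€364.752 billion, contributing k·(−c·ΔT) = (+€364.752 billion) / 0.184 ≈ +€1,982.3 billion.
Net ΔY = k(ΔG − c·ΔT) = (+€644.752 billion) / 0.184 ≈ +€3,504 billion.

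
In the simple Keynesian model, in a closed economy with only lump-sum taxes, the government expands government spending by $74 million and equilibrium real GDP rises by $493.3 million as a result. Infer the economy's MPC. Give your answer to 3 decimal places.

Implied spending multiplier k = ΔY/ΔG = 493.3/74 ≈ 6.6662.
Since k = 1/(1 − MPC), MPC = 1 − 1/k = 1 − ΔG/ΔY = 1 − 74/493.3 ≈ 0.850.

0.850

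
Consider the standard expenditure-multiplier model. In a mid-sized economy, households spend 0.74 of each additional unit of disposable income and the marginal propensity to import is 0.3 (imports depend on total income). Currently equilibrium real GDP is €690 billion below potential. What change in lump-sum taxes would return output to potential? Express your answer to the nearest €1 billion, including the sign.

Spending multiplier = 1/(1 − c + m) = 1/(1 − 0.74 + 0.3) = 1/0.56 ≈ 1.786.
Tax multiplier = −c·k = −0.74/0.56 ≈ −1.321. Need ΔY = +€690 billion, so ΔT = ΔY/(−c·k) = −(+€690 billion) × 0.56 / 0.74 ≈ −€522 billion.
The government should cut lump-sum taxes by €522 billion.

−€522 billion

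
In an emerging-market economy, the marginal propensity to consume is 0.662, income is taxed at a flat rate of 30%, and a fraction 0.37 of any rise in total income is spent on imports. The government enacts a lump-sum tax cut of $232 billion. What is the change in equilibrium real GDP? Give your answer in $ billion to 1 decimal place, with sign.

+$169.4 billion

A lump-sum tax change of −$232 billion shifts disposable income by +$232 billion; first-round consumption changes by −c × ΔT = −0.662 × (−$232 billion) = +$153.584 billion.
Expenditure multiplier = 1/(1 − c(1−t) + m) = 1/(1 − 0.662×0.7 + 0.37) = 1/0.9066 ≈ 1.103.
The tax multiplier is −c × k ≈ −0.73, so ΔY = k × (−c·ΔT) = (+$153.584 billion) / 0.9066 ≈ +$169.4 billion.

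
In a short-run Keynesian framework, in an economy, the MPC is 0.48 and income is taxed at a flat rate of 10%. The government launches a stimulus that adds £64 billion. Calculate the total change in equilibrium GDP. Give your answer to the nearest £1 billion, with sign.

Government-spending multiplier = 1/(1 − c(1−t)) = 1/(1 − 0.48×0.9) = 1/0.568 ≈ 1.761.
ΔY = k × ΔG = (+£64 billion) / 0.568 ≈ +£113 billion.

+£113 billion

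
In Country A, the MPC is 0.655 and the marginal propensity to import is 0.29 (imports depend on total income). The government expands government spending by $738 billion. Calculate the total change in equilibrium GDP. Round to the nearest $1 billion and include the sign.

+$1,162 billion

Government-spending multiplier = 1/(1 − c + m) = 1/(1 − 0.655 + 0.29) = 1/0.635 ≈ 1.575.
ΔY = k × ΔG = (+$738 billion) / 0.635 ≈ +$1,162 billion.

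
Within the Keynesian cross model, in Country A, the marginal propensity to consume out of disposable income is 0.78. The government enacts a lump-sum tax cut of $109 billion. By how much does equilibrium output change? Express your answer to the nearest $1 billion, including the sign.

A lump-sum tax change of −$109 billion shifts disposable income by +$109 billion; first-round consumption changes by −c × ΔT = −0.78 × (−$109 billion) = +$85.02 billion.
Expenditure multiplier = 1/(1 − MPC) = 1/(1 − 0.78) = 1/0.22 ≈ 4.545.
The tax multiplier is −c × k ≈ −3.545, so ΔY = k × (−c·ΔT) = (+$85.02 billion) / 0.22 ≈ +$386 billion.

+$386 billion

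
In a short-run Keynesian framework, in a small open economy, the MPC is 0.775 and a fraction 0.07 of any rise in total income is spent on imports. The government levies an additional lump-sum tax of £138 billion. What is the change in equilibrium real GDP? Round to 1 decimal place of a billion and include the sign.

−£362.5 billion

A lump-sum tax change of +£138 billion shifts disposable income by −£138 billion; first-round consumption changes by −c × ΔT = −0.775 × (+£138 billion) = −£106.95 billion.
Expenditure multiplier = 1/(1 − c + m) = 1/(1 − 0.775 + 0.07) = 1/0.295 ≈ 3.39.
The tax multiplier is −c × k ≈ −2.627, so ΔY = k × (−c·ΔT) = (−£106.95 billion) / 0.295 ≈ −£362.5 billion.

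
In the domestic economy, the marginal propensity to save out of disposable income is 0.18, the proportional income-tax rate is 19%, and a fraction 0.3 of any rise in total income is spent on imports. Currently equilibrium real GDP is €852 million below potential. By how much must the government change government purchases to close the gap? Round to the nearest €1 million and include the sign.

+€542 million

MPC = 1 − MPS = 1 − 0.18 = 0.82.
Spending multiplier = 1/(1 − c(1−t) + m) = 1/(1 − 0.82×0.81 + 0.3) = 1/0.6358 ≈ 1.573.
Need ΔY = +€852 million, so ΔG = ΔY/k = (+€852 million) × 0.6358 ≈ +€542 million.
The government should increase government purchases by €542 million.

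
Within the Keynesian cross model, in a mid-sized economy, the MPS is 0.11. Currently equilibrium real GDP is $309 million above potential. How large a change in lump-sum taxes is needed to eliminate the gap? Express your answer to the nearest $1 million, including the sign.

MPC = 1 − MPS = 1 − 0.11 = 0.89.
Spending multiplier = 1/(1 − MPC) = 1/(1 − 0.89) = 1/0.11 ≈ 9.091.
Tax multiplier = −c·k = −0.89/0.11 ≈ −8.091. Need ΔY = −$309 million, so ΔT = ΔY/(−c·k) = −(−$309 million) × 0.11 / 0.89 ≈ +$38 million.
The government should raise lump-sum taxes by $38 million.

+$38 million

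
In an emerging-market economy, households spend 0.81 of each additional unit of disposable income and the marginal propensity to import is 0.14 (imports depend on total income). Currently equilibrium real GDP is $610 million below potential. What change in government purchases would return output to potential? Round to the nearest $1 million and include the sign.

Spending multiplier = 1/(1 − c + m) = 1/(1 − 0.81 + 0.14) = 1/0.33 ≈ 3.03.
Need ΔY = +$610 million, so ΔG = ΔY/k = (+$610 million) × 0.33 ≈ +$201 million.
The government should increase government purchases by $201 million.

+$201 million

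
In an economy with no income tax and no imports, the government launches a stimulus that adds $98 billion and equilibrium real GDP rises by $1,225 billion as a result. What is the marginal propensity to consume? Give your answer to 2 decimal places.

0.92

Implied spending multiplier k = ΔY/ΔG = 1,225/98 = 12.5.
Since k = 1/(1 − MPC), MPC = 1 − 1/k = 1 − ΔG/ΔY = 1 − 98/1,225 = 0.92.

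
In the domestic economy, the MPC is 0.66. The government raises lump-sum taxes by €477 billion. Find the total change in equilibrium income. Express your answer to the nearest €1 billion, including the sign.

−€926 billion

A lump-sum tax change of +€477 billion shifts disposable income by −€477 billion; first-round consumption changes by −c × ΔT = −0.66 × (+€477 billion) = −€314.82 billion.
Expenditure multiplier = 1/(1 − MPC) = 1/(1 − 0.66) = 1/0.34 ≈ 2.941.
The tax multiplier is −c × k ≈ −1.941, so ΔY = k × (−c·ΔT) = (−€314.82 billion) / 0.34 ≈ −€926 billion.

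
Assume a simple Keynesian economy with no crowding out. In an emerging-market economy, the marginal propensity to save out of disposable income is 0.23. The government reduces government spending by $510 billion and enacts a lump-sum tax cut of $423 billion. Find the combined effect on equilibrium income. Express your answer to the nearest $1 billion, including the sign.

MPC = 1 − MPS = 1 − 0.23 = 0.77.
Expenditure multiplier = 1/(1 − MPC) = 1/(1 − 0.77) = 1/0.23 ≈ 4.348.
ΔG contributes k·ΔG = (−$510 billion) / 0.23 ≈ −$2,217.4 billion.
ΔT of −$423 billion changes first-round spending by −c·ΔT = +$325.71 billion, contributing k·(−c·ΔT) = (+$325.71 billion) / 0.23 ≈ +$1,416.1 billion.
Net ΔY = k(ΔG − c·ΔT) = (−$184.29 billion) / 0.23 ≈ −$801 billion.

−$801 billion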